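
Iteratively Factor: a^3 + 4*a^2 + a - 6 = (a + 2)*(a^2 + 2*a - 3) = (a + 2)*(a + 3)*(a - 1)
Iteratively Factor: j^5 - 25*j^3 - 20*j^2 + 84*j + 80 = (j - 2)*(j^4 + 2*j^3 - 21*j^2 - 62*j - 40) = (j - 2)*(j + 1)*(j^3 + j^2 - 22*j - 40) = (j - 2)*(j + 1)*(j + 2)*(j^2 - j - 20) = (j - 5)*(j - 2)*(j + 1)*(j + 2)*(j + 4)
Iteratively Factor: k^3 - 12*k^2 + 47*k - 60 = (k - 4)*(k^2 - 8*k + 15) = (k - 4)*(k - 3)*(k - 5)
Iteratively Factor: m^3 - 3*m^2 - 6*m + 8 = (m - 4)*(m^2 + m - 2) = (m - 4)*(m + 2)*(m - 1)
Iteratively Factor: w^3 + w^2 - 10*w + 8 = (w + 4)*(w^2 - 3*w + 2) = (w - 1)*(w + 4)*(w - 2)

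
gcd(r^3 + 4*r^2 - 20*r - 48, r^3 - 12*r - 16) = r^2 - 2*r - 8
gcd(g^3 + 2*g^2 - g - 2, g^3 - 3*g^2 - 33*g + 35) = g - 1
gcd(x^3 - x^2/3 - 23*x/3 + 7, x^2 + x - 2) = x - 1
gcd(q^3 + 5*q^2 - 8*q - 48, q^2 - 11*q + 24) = q - 3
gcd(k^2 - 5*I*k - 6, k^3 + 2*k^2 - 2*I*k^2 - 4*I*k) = k - 2*I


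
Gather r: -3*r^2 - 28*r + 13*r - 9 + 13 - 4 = -3*r^2 - 15*r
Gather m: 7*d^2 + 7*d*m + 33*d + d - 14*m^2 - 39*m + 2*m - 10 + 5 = 7*d^2 + 34*d - 14*m^2 + m*(7*d - 37) - 5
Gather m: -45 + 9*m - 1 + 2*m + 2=11*m - 44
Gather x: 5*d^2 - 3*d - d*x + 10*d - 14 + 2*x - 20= 5*d^2 + 7*d + x*(2 - d) - 34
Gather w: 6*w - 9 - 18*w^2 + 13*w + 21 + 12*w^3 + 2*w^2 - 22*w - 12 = 12*w^3 - 16*w^2 - 3*w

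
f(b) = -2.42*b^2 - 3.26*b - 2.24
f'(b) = -4.84*b - 3.26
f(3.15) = -36.52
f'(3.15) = -18.51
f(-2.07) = -5.86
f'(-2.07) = 6.76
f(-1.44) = -2.56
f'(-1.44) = 3.71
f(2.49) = -25.36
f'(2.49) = -15.31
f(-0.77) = -1.16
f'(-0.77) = 0.47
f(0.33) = -3.58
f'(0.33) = -4.86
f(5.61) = -96.69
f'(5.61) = -30.41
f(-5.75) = -63.51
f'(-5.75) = 24.57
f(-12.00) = -311.60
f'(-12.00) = 54.82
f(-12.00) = -311.60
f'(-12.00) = 54.82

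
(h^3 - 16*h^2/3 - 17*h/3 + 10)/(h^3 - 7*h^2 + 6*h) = (h + 5/3)/h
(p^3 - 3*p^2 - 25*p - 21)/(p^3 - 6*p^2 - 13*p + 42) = (p + 1)/(p - 2)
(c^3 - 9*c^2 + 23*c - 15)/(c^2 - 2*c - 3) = (c^2 - 6*c + 5)/(c + 1)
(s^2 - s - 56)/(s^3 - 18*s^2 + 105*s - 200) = (s + 7)/(s^2 - 10*s + 25)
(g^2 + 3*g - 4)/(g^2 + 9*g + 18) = (g^2 + 3*g - 4)/(g^2 + 9*g + 18)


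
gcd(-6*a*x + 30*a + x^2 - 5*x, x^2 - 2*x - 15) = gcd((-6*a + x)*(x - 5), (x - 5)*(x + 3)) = x - 5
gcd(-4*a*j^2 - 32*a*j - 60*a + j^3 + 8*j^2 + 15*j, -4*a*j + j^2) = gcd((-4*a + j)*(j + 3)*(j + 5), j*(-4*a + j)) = 4*a - j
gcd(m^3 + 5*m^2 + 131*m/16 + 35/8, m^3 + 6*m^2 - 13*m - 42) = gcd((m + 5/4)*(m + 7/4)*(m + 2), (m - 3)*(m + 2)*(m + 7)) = m + 2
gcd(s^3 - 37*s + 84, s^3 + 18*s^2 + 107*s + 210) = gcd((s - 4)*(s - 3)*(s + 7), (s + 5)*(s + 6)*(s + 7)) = s + 7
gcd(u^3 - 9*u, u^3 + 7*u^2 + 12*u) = u^2 + 3*u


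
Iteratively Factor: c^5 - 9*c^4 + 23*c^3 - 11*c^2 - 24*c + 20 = (c - 2)*(c^4 - 7*c^3 + 9*c^2 + 7*c - 10) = (c - 2)^2*(c^3 - 5*c^2 - c + 5) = (c - 2)^2*(c + 1)*(c^2 - 6*c + 5) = (c - 5)*(c - 2)^2*(c + 1)*(c - 1)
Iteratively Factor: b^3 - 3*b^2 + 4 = (b - 2)*(b^2 - b - 2) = (b - 2)^2*(b + 1)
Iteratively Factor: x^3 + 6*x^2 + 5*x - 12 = (x + 3)*(x^2 + 3*x - 4) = (x + 3)*(x + 4)*(x - 1)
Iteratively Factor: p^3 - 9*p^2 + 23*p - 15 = (p - 1)*(p^2 - 8*p + 15) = (p - 3)*(p - 1)*(p - 5)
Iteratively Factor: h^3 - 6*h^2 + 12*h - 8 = (h - 2)*(h^2 - 4*h + 4) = (h - 2)^2*(h - 2)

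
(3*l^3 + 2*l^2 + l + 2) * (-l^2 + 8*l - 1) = -3*l^5 + 22*l^4 + 12*l^3 + 4*l^2 + 15*l - 2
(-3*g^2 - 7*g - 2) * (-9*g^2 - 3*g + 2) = 27*g^4 + 72*g^3 + 33*g^2 - 8*g - 4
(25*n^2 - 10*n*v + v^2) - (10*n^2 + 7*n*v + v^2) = 15*n^2 - 17*n*v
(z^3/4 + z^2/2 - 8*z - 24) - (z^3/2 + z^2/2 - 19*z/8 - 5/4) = -z^3/4 - 45*z/8 - 91/4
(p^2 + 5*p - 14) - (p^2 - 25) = 5*p + 11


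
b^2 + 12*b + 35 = (b + 5)*(b + 7)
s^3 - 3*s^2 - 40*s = s*(s - 8)*(s + 5)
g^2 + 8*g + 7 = (g + 1)*(g + 7)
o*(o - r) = o^2 - o*r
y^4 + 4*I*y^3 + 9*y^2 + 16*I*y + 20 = (y - 2*I)*(y - I)*(y + 2*I)*(y + 5*I)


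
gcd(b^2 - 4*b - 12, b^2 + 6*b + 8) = b + 2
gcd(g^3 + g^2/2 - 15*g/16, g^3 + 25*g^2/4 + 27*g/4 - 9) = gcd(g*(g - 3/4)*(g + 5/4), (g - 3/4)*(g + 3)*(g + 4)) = g - 3/4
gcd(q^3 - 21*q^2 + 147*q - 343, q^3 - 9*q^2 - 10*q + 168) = q - 7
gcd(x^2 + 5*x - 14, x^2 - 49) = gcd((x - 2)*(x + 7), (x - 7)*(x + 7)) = x + 7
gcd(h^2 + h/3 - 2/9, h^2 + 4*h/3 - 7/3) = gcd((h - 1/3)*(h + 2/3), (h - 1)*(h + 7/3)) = 1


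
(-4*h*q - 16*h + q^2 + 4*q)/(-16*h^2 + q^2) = (q + 4)/(4*h + q)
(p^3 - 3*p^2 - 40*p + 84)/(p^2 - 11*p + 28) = (p^2 + 4*p - 12)/(p - 4)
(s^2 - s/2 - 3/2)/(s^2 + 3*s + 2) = (s - 3/2)/(s + 2)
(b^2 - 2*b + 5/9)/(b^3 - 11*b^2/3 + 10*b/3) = (b - 1/3)/(b*(b - 2))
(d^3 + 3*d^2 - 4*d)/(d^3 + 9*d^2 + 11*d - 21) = d*(d + 4)/(d^2 + 10*d + 21)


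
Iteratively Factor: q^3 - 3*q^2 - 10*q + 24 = (q + 3)*(q^2 - 6*q + 8) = (q - 2)*(q + 3)*(q - 4)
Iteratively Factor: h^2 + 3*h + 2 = (h + 2)*(h + 1)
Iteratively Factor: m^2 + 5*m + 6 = (m + 2)*(m + 3)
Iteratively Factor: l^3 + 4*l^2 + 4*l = (l)*(l^2 + 4*l + 4) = l*(l + 2)*(l + 2)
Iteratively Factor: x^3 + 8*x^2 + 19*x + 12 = (x + 1)*(x^2 + 7*x + 12) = (x + 1)*(x + 3)*(x + 4)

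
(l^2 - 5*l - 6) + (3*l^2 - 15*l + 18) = 4*l^2 - 20*l + 12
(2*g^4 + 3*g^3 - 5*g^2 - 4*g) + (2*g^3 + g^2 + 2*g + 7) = 2*g^4 + 5*g^3 - 4*g^2 - 2*g + 7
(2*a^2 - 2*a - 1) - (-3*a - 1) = 2*a^2 + a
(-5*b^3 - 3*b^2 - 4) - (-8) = -5*b^3 - 3*b^2 + 4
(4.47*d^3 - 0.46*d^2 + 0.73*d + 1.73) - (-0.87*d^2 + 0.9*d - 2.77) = 4.47*d^3 + 0.41*d^2 - 0.17*d + 4.5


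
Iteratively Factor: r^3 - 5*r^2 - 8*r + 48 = (r - 4)*(r^2 - r - 12) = (r - 4)*(r + 3)*(r - 4)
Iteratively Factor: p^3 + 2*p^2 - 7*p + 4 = (p - 1)*(p^2 + 3*p - 4) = (p - 1)^2*(p + 4)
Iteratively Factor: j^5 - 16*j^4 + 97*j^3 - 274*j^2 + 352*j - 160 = (j - 4)*(j^4 - 12*j^3 + 49*j^2 - 78*j + 40) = (j - 4)^2*(j^3 - 8*j^2 + 17*j - 10) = (j - 4)^2*(j - 1)*(j^2 - 7*j + 10) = (j - 5)*(j - 4)^2*(j - 1)*(j - 2)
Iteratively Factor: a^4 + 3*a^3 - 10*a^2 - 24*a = (a + 4)*(a^3 - a^2 - 6*a) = (a + 2)*(a + 4)*(a^2 - 3*a) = a*(a + 2)*(a + 4)*(a - 3)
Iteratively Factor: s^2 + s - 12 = (s + 4)*(s - 3)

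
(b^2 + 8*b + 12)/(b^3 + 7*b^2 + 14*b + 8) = (b + 6)/(b^2 + 5*b + 4)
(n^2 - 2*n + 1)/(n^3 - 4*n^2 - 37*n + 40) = (n - 1)/(n^2 - 3*n - 40)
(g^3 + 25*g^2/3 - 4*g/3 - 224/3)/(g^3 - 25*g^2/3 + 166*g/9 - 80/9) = 3*(g^2 + 11*g + 28)/(3*g^2 - 17*g + 10)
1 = 1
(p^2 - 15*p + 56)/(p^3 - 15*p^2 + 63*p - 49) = (p - 8)/(p^2 - 8*p + 7)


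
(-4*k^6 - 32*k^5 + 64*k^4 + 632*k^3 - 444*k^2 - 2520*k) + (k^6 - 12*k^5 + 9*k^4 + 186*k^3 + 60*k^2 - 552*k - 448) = -3*k^6 - 44*k^5 + 73*k^4 + 818*k^3 - 384*k^2 - 3072*k - 448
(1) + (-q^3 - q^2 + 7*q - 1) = -q^3 - q^2 + 7*q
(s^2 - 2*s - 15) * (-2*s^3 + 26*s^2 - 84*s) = -2*s^5 + 30*s^4 - 106*s^3 - 222*s^2 + 1260*s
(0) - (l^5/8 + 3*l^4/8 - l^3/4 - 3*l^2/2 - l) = -l^5/8 - 3*l^4/8 + l^3/4 + 3*l^2/2 + l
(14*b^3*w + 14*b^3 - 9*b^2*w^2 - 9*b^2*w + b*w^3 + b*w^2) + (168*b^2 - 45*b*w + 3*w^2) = 14*b^3*w + 14*b^3 - 9*b^2*w^2 - 9*b^2*w + 168*b^2 + b*w^3 + b*w^2 - 45*b*w + 3*w^2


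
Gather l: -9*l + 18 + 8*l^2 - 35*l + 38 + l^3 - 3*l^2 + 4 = l^3 + 5*l^2 - 44*l + 60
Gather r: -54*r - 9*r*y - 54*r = r*(-9*y - 108)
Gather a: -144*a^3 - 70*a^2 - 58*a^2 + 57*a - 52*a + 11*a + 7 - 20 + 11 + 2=-144*a^3 - 128*a^2 + 16*a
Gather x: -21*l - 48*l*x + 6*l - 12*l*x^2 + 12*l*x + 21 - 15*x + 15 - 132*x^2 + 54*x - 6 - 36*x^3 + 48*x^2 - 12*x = -15*l - 36*x^3 + x^2*(-12*l - 84) + x*(27 - 36*l) + 30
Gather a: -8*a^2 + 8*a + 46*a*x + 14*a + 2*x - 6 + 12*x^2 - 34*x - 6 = -8*a^2 + a*(46*x + 22) + 12*x^2 - 32*x - 12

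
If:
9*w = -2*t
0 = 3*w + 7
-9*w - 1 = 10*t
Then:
No Solution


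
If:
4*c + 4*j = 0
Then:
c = -j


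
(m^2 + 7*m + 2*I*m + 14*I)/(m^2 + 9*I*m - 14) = (m + 7)/(m + 7*I)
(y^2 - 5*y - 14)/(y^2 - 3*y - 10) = (y - 7)/(y - 5)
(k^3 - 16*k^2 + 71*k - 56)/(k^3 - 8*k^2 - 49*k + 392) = (k - 1)/(k + 7)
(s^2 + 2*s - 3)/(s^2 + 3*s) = (s - 1)/s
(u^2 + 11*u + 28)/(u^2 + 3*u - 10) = (u^2 + 11*u + 28)/(u^2 + 3*u - 10)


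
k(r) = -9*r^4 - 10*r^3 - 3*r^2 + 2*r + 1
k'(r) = -36*r^3 - 30*r^2 - 6*r + 2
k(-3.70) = -1227.68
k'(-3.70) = 1437.01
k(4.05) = -3125.79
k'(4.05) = -2905.86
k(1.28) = -46.49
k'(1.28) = -130.33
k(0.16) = 1.20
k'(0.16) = 0.12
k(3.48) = -1769.77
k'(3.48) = -1899.38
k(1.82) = -164.33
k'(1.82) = -325.32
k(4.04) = -3096.83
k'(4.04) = -2885.70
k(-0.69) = -0.56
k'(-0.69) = 3.68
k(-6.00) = -9623.00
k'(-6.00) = 6734.00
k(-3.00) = -491.00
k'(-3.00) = 722.00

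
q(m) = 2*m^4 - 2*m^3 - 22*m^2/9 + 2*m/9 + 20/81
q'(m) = 8*m^3 - 6*m^2 - 44*m/9 + 2/9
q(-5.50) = 2087.96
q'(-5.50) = -1485.39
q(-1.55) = 13.02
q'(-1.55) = -36.41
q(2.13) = 11.47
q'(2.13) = 39.90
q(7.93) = 6759.96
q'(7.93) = 3573.56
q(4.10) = 387.38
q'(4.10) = 430.69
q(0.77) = -1.24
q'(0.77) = -3.45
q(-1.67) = 17.93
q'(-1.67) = -45.61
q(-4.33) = 818.86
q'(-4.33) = -740.56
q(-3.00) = 193.58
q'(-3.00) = -255.11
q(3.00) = 86.91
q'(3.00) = 147.56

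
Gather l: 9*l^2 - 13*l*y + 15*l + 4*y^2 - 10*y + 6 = 9*l^2 + l*(15 - 13*y) + 4*y^2 - 10*y + 6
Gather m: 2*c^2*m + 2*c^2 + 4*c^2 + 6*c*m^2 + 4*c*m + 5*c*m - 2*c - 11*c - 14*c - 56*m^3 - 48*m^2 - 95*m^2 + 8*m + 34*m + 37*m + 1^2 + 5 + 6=6*c^2 - 27*c - 56*m^3 + m^2*(6*c - 143) + m*(2*c^2 + 9*c + 79) + 12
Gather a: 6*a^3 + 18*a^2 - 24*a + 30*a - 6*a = 6*a^3 + 18*a^2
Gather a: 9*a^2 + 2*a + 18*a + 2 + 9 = 9*a^2 + 20*a + 11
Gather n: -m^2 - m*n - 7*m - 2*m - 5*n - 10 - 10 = -m^2 - 9*m + n*(-m - 5) - 20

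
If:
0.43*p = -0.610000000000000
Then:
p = -1.42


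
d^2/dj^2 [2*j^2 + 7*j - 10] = 4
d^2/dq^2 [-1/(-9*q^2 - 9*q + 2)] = 18*(-9*q^2 - 9*q + 9*(2*q + 1)^2 + 2)/(9*q^2 + 9*q - 2)^3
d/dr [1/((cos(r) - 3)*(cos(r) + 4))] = (sin(r) + sin(2*r))/((cos(r) - 3)^2*(cos(r) + 4)^2)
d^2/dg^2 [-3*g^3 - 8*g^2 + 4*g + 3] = -18*g - 16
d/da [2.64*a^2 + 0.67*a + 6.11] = 5.28*a + 0.67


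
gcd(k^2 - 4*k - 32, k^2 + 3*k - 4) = k + 4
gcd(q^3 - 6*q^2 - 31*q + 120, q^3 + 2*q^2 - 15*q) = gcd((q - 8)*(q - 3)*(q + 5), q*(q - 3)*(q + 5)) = q^2 + 2*q - 15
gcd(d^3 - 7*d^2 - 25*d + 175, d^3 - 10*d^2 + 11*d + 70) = d^2 - 12*d + 35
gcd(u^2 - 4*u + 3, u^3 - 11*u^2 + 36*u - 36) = u - 3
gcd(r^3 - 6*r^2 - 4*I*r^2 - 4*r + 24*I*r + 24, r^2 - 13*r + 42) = r - 6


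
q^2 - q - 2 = (q - 2)*(q + 1)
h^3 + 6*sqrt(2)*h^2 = h^2*(h + 6*sqrt(2))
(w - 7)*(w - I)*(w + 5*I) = w^3 - 7*w^2 + 4*I*w^2 + 5*w - 28*I*w - 35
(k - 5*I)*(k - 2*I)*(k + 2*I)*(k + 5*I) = k^4 + 29*k^2 + 100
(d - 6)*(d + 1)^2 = d^3 - 4*d^2 - 11*d - 6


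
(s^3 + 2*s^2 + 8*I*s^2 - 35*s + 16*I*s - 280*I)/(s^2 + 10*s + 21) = (s^2 + s*(-5 + 8*I) - 40*I)/(s + 3)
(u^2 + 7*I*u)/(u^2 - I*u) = (u + 7*I)/(u - I)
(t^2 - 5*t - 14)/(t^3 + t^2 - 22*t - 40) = (t - 7)/(t^2 - t - 20)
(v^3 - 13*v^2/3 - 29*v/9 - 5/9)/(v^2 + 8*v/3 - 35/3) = (9*v^3 - 39*v^2 - 29*v - 5)/(3*(3*v^2 + 8*v - 35))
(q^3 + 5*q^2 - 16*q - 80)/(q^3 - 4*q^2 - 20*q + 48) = (q^2 + q - 20)/(q^2 - 8*q + 12)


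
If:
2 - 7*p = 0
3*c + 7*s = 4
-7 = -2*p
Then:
No Solution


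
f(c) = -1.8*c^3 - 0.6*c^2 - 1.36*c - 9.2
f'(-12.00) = -764.56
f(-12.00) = 3031.12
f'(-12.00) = -764.56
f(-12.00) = 3031.12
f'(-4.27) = -94.69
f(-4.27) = 125.81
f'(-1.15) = -7.12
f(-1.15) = -5.69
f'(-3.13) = -50.51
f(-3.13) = 44.37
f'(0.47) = -3.12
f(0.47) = -10.16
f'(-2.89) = -42.99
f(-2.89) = 33.17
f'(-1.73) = -15.45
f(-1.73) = 0.68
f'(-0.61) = -2.64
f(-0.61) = -8.19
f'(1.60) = -17.10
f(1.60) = -20.28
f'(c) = -5.4*c^2 - 1.2*c - 1.36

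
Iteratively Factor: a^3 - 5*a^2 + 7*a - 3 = (a - 1)*(a^2 - 4*a + 3) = (a - 3)*(a - 1)*(a - 1)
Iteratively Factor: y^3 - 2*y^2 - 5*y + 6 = (y - 3)*(y^2 + y - 2) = (y - 3)*(y + 2)*(y - 1)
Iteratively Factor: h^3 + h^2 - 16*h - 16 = (h + 1)*(h^2 - 16) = (h - 4)*(h + 1)*(h + 4)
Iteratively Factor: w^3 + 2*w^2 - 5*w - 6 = (w - 2)*(w^2 + 4*w + 3) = (w - 2)*(w + 3)*(w + 1)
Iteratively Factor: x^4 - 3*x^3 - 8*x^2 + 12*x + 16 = (x + 2)*(x^3 - 5*x^2 + 2*x + 8) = (x - 4)*(x + 2)*(x^2 - x - 2) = (x - 4)*(x + 1)*(x + 2)*(x - 2)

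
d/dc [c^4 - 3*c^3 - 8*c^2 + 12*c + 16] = 4*c^3 - 9*c^2 - 16*c + 12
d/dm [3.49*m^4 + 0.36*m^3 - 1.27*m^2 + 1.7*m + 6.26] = 13.96*m^3 + 1.08*m^2 - 2.54*m + 1.7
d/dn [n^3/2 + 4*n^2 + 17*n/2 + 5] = 3*n^2/2 + 8*n + 17/2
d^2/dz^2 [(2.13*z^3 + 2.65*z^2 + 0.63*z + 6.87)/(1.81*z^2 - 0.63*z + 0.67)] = (-7.105427357601e-15*z^5 + 7.105427357601e-15*z^4 + 6.696168*z^3 + 110.364474*z^2 - 45.85023*z - 8.298076)/(5.929741*z^6 - 6.191829*z^5 + 8.740128*z^4 - 4.834053*z^3 + 3.235296*z^2 - 0.848421*z + 0.300763)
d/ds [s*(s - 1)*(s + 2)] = 3*s^2 + 2*s - 2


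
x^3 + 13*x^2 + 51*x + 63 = (x + 3)^2*(x + 7)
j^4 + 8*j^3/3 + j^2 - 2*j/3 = j*(j - 1/3)*(j + 1)*(j + 2)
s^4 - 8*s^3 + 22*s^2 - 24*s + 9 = (s - 3)^2*(s - 1)^2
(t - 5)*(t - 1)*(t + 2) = t^3 - 4*t^2 - 7*t + 10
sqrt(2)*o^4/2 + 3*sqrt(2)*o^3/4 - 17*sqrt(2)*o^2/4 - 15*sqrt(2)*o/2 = o*(o - 3)*(o + 5/2)*(sqrt(2)*o/2 + sqrt(2))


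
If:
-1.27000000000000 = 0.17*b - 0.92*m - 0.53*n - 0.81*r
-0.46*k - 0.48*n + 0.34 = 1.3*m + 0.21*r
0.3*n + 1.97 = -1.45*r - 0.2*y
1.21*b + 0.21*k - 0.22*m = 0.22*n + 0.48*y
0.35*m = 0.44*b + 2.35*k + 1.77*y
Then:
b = 0.404773549977722*y + 5.12453987932594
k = -0.718651735149343*y - 2.58332058687306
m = 0.740767955397836*y - 10.9028738064237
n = 36.621946218883 - 1.38231735952656*y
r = 0.148065660591701*y - 8.93557507976889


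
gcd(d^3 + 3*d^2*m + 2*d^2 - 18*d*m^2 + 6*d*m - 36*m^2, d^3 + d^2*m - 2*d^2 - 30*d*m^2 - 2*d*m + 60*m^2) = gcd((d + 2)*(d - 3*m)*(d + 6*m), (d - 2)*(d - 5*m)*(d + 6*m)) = d + 6*m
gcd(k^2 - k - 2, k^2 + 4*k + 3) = k + 1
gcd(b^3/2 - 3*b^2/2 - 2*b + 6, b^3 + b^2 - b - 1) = 1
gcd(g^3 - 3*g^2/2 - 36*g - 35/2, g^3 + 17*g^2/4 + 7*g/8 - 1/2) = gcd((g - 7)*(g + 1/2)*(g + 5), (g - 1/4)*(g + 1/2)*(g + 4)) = g + 1/2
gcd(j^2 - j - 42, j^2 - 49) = j - 7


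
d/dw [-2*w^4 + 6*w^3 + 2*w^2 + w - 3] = -8*w^3 + 18*w^2 + 4*w + 1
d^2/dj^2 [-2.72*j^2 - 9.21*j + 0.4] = -5.44000000000000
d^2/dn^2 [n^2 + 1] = 2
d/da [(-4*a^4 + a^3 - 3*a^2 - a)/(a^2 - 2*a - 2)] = (-8*a^5 + 25*a^4 + 28*a^3 + a^2 + 12*a + 2)/(a^4 - 4*a^3 + 8*a + 4)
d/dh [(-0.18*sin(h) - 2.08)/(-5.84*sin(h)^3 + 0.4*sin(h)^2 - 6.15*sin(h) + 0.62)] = (-2.1024*sin(h)^3 - 36.3696*sin(h)^2 + 1.664*sin(h) - 12.9036)*cos(h)/(34.1056*sin(h)^6 - 4.672*sin(h)^5 + 71.992*sin(h)^4 - 12.1616*sin(h)^3 + 38.3185*sin(h)^2 - 7.626*sin(h) + 0.3844)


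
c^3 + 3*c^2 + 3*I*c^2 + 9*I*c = c*(c + 3)*(c + 3*I)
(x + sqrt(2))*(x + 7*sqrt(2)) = x^2 + 8*sqrt(2)*x + 14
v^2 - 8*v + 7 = (v - 7)*(v - 1)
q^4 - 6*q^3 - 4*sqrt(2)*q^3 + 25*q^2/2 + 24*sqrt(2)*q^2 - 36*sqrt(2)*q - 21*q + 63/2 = (q - 3)^2*(q - 7*sqrt(2)/2)*(q - sqrt(2)/2)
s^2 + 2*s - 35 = (s - 5)*(s + 7)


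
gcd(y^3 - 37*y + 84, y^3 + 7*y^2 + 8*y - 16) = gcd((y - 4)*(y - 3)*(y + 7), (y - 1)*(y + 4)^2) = 1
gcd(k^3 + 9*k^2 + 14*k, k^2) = k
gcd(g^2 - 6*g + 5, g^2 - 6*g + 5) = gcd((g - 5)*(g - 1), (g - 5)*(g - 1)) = g^2 - 6*g + 5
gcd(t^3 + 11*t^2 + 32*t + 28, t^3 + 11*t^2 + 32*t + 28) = t^3 + 11*t^2 + 32*t + 28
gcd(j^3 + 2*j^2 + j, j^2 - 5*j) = j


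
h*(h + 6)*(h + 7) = h^3 + 13*h^2 + 42*h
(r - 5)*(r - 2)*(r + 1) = r^3 - 6*r^2 + 3*r + 10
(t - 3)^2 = t^2 - 6*t + 9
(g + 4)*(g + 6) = g^2 + 10*g + 24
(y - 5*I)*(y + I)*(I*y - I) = I*y^3 + 4*y^2 - I*y^2 - 4*y + 5*I*y - 5*I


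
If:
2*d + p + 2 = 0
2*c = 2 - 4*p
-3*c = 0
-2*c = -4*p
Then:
No Solution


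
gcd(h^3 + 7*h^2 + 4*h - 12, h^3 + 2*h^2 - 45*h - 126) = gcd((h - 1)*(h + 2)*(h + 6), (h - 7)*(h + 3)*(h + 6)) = h + 6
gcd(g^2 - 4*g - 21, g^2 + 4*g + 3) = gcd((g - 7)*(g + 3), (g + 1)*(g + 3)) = g + 3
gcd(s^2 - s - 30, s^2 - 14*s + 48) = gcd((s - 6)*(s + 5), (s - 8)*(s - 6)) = s - 6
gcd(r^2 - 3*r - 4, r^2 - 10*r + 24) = r - 4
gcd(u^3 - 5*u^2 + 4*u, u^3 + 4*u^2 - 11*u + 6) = u - 1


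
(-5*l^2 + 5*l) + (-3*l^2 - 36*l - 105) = -8*l^2 - 31*l - 105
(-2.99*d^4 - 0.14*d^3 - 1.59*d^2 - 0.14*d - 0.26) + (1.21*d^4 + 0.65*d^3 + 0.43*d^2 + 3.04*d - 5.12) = -1.78*d^4 + 0.51*d^3 - 1.16*d^2 + 2.9*d - 5.38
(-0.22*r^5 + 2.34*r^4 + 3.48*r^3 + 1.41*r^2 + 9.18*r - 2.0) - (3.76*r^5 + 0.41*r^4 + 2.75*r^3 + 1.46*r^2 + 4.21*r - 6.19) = -3.98*r^5 + 1.93*r^4 + 0.73*r^3 - 0.05*r^2 + 4.97*r + 4.19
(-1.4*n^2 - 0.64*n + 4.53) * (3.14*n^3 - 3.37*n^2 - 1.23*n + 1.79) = -4.396*n^5 + 2.7084*n^4 + 18.103*n^3 - 16.9849*n^2 - 6.7175*n + 8.1087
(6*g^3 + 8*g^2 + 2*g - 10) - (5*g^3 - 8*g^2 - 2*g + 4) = g^3 + 16*g^2 + 4*g - 14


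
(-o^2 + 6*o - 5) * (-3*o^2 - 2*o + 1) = 3*o^4 - 16*o^3 + 2*o^2 + 16*o - 5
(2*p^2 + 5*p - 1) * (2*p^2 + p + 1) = 4*p^4 + 12*p^3 + 5*p^2 + 4*p - 1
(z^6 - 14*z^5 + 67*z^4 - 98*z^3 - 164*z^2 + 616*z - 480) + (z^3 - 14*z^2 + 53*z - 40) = z^6 - 14*z^5 + 67*z^4 - 97*z^3 - 178*z^2 + 669*z - 520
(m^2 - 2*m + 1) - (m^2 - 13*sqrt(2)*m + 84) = -2*m + 13*sqrt(2)*m - 83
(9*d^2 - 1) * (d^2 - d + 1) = 9*d^4 - 9*d^3 + 8*d^2 + d - 1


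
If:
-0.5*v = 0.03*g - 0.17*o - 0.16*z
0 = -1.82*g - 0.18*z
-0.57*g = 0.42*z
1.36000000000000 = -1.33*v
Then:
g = 0.00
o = -3.01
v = -1.02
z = 0.00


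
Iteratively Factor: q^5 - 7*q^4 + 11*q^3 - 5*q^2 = (q - 1)*(q^4 - 6*q^3 + 5*q^2) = (q - 5)*(q - 1)*(q^3 - q^2) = (q - 5)*(q - 1)^2*(q^2) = q*(q - 5)*(q - 1)^2*(q)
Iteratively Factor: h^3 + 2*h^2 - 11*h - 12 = (h + 1)*(h^2 + h - 12) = (h - 3)*(h + 1)*(h + 4)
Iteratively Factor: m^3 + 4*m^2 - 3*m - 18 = (m + 3)*(m^2 + m - 6) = (m - 2)*(m + 3)*(m + 3)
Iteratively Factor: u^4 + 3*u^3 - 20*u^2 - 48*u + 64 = (u - 4)*(u^3 + 7*u^2 + 8*u - 16) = (u - 4)*(u - 1)*(u^2 + 8*u + 16) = (u - 4)*(u - 1)*(u + 4)*(u + 4)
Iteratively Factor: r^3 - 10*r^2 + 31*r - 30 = (r - 5)*(r^2 - 5*r + 6) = (r - 5)*(r - 3)*(r - 2)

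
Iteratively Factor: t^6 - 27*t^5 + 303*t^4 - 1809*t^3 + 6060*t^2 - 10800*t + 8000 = (t - 4)*(t^5 - 23*t^4 + 211*t^3 - 965*t^2 + 2200*t - 2000) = (t - 4)^2*(t^4 - 19*t^3 + 135*t^2 - 425*t + 500) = (t - 4)^3*(t^3 - 15*t^2 + 75*t - 125) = (t - 5)*(t - 4)^3*(t^2 - 10*t + 25) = (t - 5)^2*(t - 4)^3*(t - 5)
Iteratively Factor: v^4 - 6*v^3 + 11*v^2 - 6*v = (v)*(v^3 - 6*v^2 + 11*v - 6) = v*(v - 2)*(v^2 - 4*v + 3) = v*(v - 2)*(v - 1)*(v - 3)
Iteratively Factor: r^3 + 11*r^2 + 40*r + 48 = (r + 4)*(r^2 + 7*r + 12) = (r + 4)^2*(r + 3)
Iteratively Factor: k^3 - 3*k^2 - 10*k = (k + 2)*(k^2 - 5*k) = (k - 5)*(k + 2)*(k)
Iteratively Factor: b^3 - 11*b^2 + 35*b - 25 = (b - 1)*(b^2 - 10*b + 25) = (b - 5)*(b - 1)*(b - 5)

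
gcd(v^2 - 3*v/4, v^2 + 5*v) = v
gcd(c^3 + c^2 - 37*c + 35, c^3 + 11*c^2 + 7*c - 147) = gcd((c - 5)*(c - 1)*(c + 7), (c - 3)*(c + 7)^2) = c + 7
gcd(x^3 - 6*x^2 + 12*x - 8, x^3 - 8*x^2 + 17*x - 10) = x - 2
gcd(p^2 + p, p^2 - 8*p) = p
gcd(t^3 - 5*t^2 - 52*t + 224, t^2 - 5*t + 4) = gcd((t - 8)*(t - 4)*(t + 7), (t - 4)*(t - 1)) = t - 4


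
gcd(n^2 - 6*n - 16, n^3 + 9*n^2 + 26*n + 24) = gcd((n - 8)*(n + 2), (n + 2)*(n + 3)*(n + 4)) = n + 2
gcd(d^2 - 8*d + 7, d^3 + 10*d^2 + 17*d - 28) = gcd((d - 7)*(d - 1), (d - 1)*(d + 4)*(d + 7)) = d - 1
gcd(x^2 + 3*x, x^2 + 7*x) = x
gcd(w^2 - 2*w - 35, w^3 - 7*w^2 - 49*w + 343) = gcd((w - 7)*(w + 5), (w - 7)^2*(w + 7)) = w - 7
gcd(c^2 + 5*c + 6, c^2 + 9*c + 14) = c + 2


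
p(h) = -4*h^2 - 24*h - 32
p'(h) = -8*h - 24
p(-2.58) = 3.29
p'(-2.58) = -3.36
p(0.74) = -51.95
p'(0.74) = -29.92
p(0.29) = -39.30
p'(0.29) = -26.32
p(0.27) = -38.77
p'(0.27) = -26.16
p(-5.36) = -18.28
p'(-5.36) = 18.88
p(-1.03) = -11.52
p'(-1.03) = -15.76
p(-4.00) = 0.00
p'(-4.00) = 8.00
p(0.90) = -56.84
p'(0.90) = -31.20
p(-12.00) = -320.00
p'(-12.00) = 72.00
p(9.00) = -572.00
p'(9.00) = -96.00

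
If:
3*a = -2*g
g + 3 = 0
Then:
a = 2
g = -3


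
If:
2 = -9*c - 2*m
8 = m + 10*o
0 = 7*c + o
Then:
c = -18/149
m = -68/149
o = 126/149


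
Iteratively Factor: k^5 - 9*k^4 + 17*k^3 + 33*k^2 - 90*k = (k)*(k^4 - 9*k^3 + 17*k^2 + 33*k - 90) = k*(k + 2)*(k^3 - 11*k^2 + 39*k - 45) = k*(k - 3)*(k + 2)*(k^2 - 8*k + 15) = k*(k - 3)^2*(k + 2)*(k - 5)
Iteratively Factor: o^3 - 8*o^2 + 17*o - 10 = (o - 2)*(o^2 - 6*o + 5) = (o - 5)*(o - 2)*(o - 1)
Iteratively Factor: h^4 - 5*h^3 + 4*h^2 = (h - 4)*(h^3 - h^2) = h*(h - 4)*(h^2 - h) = h^2*(h - 4)*(h - 1)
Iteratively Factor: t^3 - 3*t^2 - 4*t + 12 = (t + 2)*(t^2 - 5*t + 6) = (t - 3)*(t + 2)*(t - 2)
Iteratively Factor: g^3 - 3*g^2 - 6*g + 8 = (g - 1)*(g^2 - 2*g - 8) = (g - 4)*(g - 1)*(g + 2)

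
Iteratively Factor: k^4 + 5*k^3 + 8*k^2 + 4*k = (k + 2)*(k^3 + 3*k^2 + 2*k) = (k + 2)^2*(k^2 + k) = (k + 1)*(k + 2)^2*(k)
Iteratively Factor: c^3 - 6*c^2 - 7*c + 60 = (c + 3)*(c^2 - 9*c + 20) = (c - 5)*(c + 3)*(c - 4)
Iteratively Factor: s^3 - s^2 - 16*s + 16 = (s - 4)*(s^2 + 3*s - 4) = (s - 4)*(s - 1)*(s + 4)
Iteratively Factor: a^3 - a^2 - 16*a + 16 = (a + 4)*(a^2 - 5*a + 4) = (a - 1)*(a + 4)*(a - 4)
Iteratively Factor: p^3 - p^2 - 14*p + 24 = (p - 2)*(p^2 + p - 12) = (p - 2)*(p + 4)*(p - 3)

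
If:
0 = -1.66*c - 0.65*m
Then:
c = -0.391566265060241*m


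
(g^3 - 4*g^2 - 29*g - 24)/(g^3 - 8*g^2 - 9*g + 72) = (g + 1)/(g - 3)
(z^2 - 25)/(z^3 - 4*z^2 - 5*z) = (z + 5)/(z*(z + 1))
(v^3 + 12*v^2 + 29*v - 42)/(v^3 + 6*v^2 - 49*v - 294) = (v - 1)/(v - 7)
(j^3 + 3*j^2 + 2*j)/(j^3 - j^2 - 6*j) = (j + 1)/(j - 3)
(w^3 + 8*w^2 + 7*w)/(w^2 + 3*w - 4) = w*(w^2 + 8*w + 7)/(w^2 + 3*w - 4)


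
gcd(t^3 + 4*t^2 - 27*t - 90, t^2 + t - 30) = t^2 + t - 30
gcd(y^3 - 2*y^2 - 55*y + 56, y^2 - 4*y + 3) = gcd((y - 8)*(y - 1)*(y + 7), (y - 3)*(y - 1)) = y - 1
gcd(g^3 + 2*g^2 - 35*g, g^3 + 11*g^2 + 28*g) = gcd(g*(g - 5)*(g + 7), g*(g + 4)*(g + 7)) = g^2 + 7*g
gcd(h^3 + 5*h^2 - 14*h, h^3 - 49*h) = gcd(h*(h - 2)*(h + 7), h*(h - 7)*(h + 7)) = h^2 + 7*h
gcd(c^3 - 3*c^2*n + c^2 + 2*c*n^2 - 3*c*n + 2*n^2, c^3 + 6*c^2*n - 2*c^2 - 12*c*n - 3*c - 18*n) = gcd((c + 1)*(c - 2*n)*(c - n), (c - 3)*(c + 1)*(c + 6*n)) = c + 1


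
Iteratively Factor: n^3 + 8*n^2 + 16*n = (n + 4)*(n^2 + 4*n) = n*(n + 4)*(n + 4)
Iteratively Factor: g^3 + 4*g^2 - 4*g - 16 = (g + 4)*(g^2 - 4) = (g + 2)*(g + 4)*(g - 2)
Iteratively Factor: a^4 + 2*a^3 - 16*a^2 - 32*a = (a)*(a^3 + 2*a^2 - 16*a - 32) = a*(a + 4)*(a^2 - 2*a - 8) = a*(a + 2)*(a + 4)*(a - 4)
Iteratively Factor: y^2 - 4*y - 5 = (y + 1)*(y - 5)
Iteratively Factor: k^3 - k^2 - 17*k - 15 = (k + 3)*(k^2 - 4*k - 5) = (k - 5)*(k + 3)*(k + 1)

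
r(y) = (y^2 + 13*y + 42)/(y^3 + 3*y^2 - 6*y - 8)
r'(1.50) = -15.48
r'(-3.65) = -2.37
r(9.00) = 0.26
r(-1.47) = 6.07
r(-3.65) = 1.50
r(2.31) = 11.95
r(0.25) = -4.87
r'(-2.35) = 1.50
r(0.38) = -4.81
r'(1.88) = -277.39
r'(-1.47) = 14.71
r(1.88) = -34.43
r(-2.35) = 1.75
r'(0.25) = 0.81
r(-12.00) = -0.02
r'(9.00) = -0.05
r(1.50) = -9.27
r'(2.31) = -41.33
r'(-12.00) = 0.00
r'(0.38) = 0.21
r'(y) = (2*y + 13)/(y^3 + 3*y^2 - 6*y - 8) + (-3*y^2 - 6*y + 6)*(y^2 + 13*y + 42)/(y^3 + 3*y^2 - 6*y - 8)^2 = (-y^4 - 26*y^3 - 171*y^2 - 268*y + 148)/(y^6 + 6*y^5 - 3*y^4 - 52*y^3 - 12*y^2 + 96*y + 64)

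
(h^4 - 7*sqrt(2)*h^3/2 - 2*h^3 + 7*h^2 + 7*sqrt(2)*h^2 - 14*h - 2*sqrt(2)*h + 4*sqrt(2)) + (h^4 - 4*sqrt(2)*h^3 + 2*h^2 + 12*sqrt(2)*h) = 2*h^4 - 15*sqrt(2)*h^3/2 - 2*h^3 + 9*h^2 + 7*sqrt(2)*h^2 - 14*h + 10*sqrt(2)*h + 4*sqrt(2)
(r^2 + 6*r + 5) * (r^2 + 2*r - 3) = r^4 + 8*r^3 + 14*r^2 - 8*r - 15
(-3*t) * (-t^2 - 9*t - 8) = 3*t^3 + 27*t^2 + 24*t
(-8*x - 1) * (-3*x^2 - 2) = 24*x^3 + 3*x^2 + 16*x + 2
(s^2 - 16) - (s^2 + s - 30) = 14 - s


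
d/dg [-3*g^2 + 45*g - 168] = 45 - 6*g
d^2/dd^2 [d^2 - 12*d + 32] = 2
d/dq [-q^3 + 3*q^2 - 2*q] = -3*q^2 + 6*q - 2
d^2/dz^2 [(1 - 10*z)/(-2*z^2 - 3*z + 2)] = 2*((4*z + 3)^2*(10*z - 1) - 4*(15*z + 7)*(2*z^2 + 3*z - 2))/(2*z^2 + 3*z - 2)^3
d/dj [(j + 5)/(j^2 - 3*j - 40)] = -1/(j^2 - 16*j + 64)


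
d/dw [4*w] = 4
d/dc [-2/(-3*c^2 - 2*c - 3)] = 4*(-3*c - 1)/(3*c^2 + 2*c + 3)^2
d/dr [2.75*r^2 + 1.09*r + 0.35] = 5.5*r + 1.09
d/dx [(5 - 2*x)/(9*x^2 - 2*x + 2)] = 6*(3*x^2 - 15*x + 1)/(81*x^4 - 36*x^3 + 40*x^2 - 8*x + 4)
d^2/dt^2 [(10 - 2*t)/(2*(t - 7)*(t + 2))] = 2*(-t^3 + 15*t^2 - 117*t + 265)/(t^6 - 15*t^5 + 33*t^4 + 295*t^3 - 462*t^2 - 2940*t - 2744)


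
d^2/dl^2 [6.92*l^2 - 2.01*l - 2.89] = 13.8400000000000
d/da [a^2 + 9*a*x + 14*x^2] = 2*a + 9*x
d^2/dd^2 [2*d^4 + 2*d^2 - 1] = 24*d^2 + 4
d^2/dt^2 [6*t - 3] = 0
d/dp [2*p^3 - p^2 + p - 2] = 6*p^2 - 2*p + 1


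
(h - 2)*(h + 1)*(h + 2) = h^3 + h^2 - 4*h - 4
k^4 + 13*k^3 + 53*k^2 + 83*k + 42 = (k + 1)*(k + 2)*(k + 3)*(k + 7)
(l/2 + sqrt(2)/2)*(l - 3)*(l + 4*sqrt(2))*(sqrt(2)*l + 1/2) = sqrt(2)*l^4/2 - 3*sqrt(2)*l^3/2 + 21*l^3/4 - 63*l^2/4 + 21*sqrt(2)*l^2/4 - 63*sqrt(2)*l/4 + 2*l - 6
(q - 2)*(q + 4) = q^2 + 2*q - 8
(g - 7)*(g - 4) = g^2 - 11*g + 28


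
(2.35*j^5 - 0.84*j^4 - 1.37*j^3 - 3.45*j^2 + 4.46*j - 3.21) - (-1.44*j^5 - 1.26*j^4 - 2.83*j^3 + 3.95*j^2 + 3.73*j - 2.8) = 3.79*j^5 + 0.42*j^4 + 1.46*j^3 - 7.4*j^2 + 0.73*j - 0.41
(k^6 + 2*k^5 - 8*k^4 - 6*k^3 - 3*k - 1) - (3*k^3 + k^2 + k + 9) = k^6 + 2*k^5 - 8*k^4 - 9*k^3 - k^2 - 4*k - 10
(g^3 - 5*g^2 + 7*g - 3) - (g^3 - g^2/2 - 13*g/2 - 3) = -9*g^2/2 + 27*g/2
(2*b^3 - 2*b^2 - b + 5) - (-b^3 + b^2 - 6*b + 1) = 3*b^3 - 3*b^2 + 5*b + 4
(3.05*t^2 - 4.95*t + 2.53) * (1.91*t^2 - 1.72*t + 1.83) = 5.8255*t^4 - 14.7005*t^3 + 18.9278*t^2 - 13.4101*t + 4.6299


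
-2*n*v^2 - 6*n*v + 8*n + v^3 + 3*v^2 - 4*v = (-2*n + v)*(v - 1)*(v + 4)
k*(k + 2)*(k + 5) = k^3 + 7*k^2 + 10*k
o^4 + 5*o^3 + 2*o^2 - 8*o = o*(o - 1)*(o + 2)*(o + 4)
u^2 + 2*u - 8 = (u - 2)*(u + 4)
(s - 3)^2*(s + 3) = s^3 - 3*s^2 - 9*s + 27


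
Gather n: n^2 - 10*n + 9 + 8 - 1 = n^2 - 10*n + 16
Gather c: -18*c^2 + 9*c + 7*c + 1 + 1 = -18*c^2 + 16*c + 2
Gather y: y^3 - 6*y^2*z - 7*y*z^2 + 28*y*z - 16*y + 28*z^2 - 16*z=y^3 - 6*y^2*z + y*(-7*z^2 + 28*z - 16) + 28*z^2 - 16*z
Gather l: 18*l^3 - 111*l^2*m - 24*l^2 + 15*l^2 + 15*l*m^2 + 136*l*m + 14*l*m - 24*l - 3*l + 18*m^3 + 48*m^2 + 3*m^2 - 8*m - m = 18*l^3 + l^2*(-111*m - 9) + l*(15*m^2 + 150*m - 27) + 18*m^3 + 51*m^2 - 9*m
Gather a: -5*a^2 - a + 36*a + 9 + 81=-5*a^2 + 35*a + 90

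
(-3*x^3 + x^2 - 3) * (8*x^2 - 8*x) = -24*x^5 + 32*x^4 - 8*x^3 - 24*x^2 + 24*x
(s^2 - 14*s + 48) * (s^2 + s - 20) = s^4 - 13*s^3 + 14*s^2 + 328*s - 960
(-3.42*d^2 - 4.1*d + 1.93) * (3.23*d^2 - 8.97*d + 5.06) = -11.0466*d^4 + 17.4344*d^3 + 25.7057*d^2 - 38.0581*d + 9.7658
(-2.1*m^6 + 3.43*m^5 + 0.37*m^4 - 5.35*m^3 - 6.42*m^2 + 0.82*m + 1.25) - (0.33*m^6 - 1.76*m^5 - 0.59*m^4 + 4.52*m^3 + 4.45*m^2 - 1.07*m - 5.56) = -2.43*m^6 + 5.19*m^5 + 0.96*m^4 - 9.87*m^3 - 10.87*m^2 + 1.89*m + 6.81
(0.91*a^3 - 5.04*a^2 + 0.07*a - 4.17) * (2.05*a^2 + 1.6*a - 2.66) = 1.8655*a^5 - 8.876*a^4 - 10.3411*a^3 + 4.9699*a^2 - 6.8582*a + 11.0922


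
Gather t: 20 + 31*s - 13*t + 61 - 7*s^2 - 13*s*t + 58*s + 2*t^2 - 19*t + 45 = -7*s^2 + 89*s + 2*t^2 + t*(-13*s - 32) + 126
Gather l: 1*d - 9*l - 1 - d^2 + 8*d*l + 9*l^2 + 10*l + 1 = -d^2 + d + 9*l^2 + l*(8*d + 1)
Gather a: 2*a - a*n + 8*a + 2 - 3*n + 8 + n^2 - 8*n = a*(10 - n) + n^2 - 11*n + 10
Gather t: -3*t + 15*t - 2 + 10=12*t + 8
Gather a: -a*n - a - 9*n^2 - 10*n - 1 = a*(-n - 1) - 9*n^2 - 10*n - 1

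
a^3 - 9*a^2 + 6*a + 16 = (a - 8)*(a - 2)*(a + 1)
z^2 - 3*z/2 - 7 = (z - 7/2)*(z + 2)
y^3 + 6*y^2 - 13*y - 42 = (y - 3)*(y + 2)*(y + 7)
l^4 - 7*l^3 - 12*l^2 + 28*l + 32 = (l - 8)*(l - 2)*(l + 1)*(l + 2)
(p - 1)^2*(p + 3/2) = p^3 - p^2/2 - 2*p + 3/2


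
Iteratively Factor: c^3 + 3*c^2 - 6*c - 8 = (c + 4)*(c^2 - c - 2) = (c + 1)*(c + 4)*(c - 2)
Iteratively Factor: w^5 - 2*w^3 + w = (w + 1)*(w^4 - w^3 - w^2 + w) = (w - 1)*(w + 1)*(w^3 - w) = (w - 1)*(w + 1)^2*(w^2 - w) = (w - 1)^2*(w + 1)^2*(w)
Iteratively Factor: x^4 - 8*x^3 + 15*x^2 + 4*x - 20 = (x - 5)*(x^3 - 3*x^2 + 4) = (x - 5)*(x - 2)*(x^2 - x - 2) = (x - 5)*(x - 2)*(x + 1)*(x - 2)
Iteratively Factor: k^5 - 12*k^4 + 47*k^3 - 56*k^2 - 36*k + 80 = (k - 5)*(k^4 - 7*k^3 + 12*k^2 + 4*k - 16) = (k - 5)*(k - 2)*(k^3 - 5*k^2 + 2*k + 8) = (k - 5)*(k - 4)*(k - 2)*(k^2 - k - 2) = (k - 5)*(k - 4)*(k - 2)^2*(k + 1)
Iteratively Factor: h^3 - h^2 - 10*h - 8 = (h + 2)*(h^2 - 3*h - 4) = (h + 1)*(h + 2)*(h - 4)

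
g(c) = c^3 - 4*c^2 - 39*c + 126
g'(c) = 3*c^2 - 8*c - 39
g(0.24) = 116.42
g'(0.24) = -40.75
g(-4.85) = 106.98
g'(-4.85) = 70.37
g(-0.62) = 148.40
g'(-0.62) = -32.89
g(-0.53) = 145.40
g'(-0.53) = -33.92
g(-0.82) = 154.74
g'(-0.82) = -30.42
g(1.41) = 65.86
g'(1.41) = -44.32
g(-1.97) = 179.66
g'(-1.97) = -11.60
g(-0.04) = 127.55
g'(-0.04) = -38.68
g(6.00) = -36.00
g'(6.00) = 21.00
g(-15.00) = -3564.00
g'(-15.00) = 756.00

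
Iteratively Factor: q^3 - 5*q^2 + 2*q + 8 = (q - 2)*(q^2 - 3*q - 4) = (q - 2)*(q + 1)*(q - 4)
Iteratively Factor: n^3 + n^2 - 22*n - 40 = (n - 5)*(n^2 + 6*n + 8) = (n - 5)*(n + 2)*(n + 4)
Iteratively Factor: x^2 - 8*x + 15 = (x - 3)*(x - 5)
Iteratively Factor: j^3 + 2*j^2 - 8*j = (j)*(j^2 + 2*j - 8) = j*(j - 2)*(j + 4)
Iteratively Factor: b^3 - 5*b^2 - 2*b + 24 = (b + 2)*(b^2 - 7*b + 12) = (b - 3)*(b + 2)*(b - 4)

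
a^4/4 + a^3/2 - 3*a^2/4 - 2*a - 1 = (a/2 + 1/2)*(a/2 + 1)*(a - 2)*(a + 1)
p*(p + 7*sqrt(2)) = p^2 + 7*sqrt(2)*p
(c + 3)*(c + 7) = c^2 + 10*c + 21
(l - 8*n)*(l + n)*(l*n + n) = l^3*n - 7*l^2*n^2 + l^2*n - 8*l*n^3 - 7*l*n^2 - 8*n^3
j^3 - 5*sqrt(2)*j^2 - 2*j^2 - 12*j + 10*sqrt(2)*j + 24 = (j - 2)*(j - 6*sqrt(2))*(j + sqrt(2))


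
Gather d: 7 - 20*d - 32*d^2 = -32*d^2 - 20*d + 7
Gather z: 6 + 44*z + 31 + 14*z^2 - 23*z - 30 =14*z^2 + 21*z + 7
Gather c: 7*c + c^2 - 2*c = c^2 + 5*c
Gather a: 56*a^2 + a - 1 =56*a^2 + a - 1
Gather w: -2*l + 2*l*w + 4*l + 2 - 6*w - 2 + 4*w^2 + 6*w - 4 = 2*l*w + 2*l + 4*w^2 - 4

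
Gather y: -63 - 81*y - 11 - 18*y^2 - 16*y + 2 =-18*y^2 - 97*y - 72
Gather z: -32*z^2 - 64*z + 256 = -32*z^2 - 64*z + 256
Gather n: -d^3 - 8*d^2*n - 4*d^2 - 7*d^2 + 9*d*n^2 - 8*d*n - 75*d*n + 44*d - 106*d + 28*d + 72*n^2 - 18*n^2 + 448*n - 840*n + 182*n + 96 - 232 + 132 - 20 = -d^3 - 11*d^2 - 34*d + n^2*(9*d + 54) + n*(-8*d^2 - 83*d - 210) - 24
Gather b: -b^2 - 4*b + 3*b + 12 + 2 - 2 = -b^2 - b + 12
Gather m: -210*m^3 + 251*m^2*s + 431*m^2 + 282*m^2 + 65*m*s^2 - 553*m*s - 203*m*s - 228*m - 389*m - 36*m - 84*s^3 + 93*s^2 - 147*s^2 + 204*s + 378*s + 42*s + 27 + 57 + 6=-210*m^3 + m^2*(251*s + 713) + m*(65*s^2 - 756*s - 653) - 84*s^3 - 54*s^2 + 624*s + 90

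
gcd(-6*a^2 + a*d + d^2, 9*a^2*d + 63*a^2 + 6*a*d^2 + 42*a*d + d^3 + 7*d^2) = 3*a + d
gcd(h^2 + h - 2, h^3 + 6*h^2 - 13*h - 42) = h + 2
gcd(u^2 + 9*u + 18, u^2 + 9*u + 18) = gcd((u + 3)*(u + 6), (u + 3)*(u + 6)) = u^2 + 9*u + 18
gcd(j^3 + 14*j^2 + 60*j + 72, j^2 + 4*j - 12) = j + 6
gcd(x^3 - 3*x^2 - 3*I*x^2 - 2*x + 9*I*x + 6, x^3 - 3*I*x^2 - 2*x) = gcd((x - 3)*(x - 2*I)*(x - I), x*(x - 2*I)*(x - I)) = x^2 - 3*I*x - 2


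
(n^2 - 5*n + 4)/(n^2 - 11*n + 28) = (n - 1)/(n - 7)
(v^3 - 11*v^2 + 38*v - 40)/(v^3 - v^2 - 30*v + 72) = (v^2 - 7*v + 10)/(v^2 + 3*v - 18)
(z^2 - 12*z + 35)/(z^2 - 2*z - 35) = (z - 5)/(z + 5)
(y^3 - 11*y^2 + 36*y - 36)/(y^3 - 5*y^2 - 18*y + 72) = (y - 2)/(y + 4)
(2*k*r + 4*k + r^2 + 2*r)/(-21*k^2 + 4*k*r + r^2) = (2*k*r + 4*k + r^2 + 2*r)/(-21*k^2 + 4*k*r + r^2)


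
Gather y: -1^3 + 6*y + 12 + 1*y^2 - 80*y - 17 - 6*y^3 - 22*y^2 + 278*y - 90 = -6*y^3 - 21*y^2 + 204*y - 96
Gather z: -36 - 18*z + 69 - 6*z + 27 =60 - 24*z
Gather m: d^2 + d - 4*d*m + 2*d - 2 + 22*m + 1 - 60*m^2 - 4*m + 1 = d^2 + 3*d - 60*m^2 + m*(18 - 4*d)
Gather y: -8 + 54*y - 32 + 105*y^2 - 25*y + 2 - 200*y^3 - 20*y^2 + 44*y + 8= -200*y^3 + 85*y^2 + 73*y - 30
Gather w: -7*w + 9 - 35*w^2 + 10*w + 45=-35*w^2 + 3*w + 54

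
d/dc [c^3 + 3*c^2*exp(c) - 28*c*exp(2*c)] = 3*c^2*exp(c) + 3*c^2 - 56*c*exp(2*c) + 6*c*exp(c) - 28*exp(2*c)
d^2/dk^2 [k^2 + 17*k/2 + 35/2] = 2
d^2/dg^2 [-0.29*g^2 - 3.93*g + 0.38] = -0.580000000000000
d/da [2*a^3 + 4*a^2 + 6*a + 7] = 6*a^2 + 8*a + 6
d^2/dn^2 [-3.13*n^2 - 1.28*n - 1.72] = -6.26000000000000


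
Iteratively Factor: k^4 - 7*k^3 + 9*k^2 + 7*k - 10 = (k + 1)*(k^3 - 8*k^2 + 17*k - 10) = (k - 2)*(k + 1)*(k^2 - 6*k + 5) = (k - 2)*(k - 1)*(k + 1)*(k - 5)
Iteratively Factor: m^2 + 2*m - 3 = (m + 3)*(m - 1)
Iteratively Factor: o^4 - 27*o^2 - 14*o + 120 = (o + 4)*(o^3 - 4*o^2 - 11*o + 30) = (o + 3)*(o + 4)*(o^2 - 7*o + 10) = (o - 5)*(o + 3)*(o + 4)*(o - 2)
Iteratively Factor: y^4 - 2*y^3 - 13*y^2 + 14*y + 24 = (y + 1)*(y^3 - 3*y^2 - 10*y + 24) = (y - 2)*(y + 1)*(y^2 - y - 12) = (y - 4)*(y - 2)*(y + 1)*(y + 3)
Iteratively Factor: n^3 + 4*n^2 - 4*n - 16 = (n - 2)*(n^2 + 6*n + 8) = (n - 2)*(n + 4)*(n + 2)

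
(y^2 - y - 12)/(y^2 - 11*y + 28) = (y + 3)/(y - 7)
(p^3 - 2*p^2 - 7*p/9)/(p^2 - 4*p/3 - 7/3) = p*(3*p + 1)/(3*(p + 1))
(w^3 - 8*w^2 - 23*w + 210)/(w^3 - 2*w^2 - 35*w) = (w - 6)/w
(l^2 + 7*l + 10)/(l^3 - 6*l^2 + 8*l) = (l^2 + 7*l + 10)/(l*(l^2 - 6*l + 8))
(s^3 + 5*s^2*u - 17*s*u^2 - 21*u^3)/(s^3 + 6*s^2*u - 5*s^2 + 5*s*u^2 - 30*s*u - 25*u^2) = (s^2 + 4*s*u - 21*u^2)/(s^2 + 5*s*u - 5*s - 25*u)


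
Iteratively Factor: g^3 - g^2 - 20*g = (g - 5)*(g^2 + 4*g) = g*(g - 5)*(g + 4)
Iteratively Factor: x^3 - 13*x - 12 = (x - 4)*(x^2 + 4*x + 3) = (x - 4)*(x + 1)*(x + 3)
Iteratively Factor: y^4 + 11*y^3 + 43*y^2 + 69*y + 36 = (y + 4)*(y^3 + 7*y^2 + 15*y + 9) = (y + 1)*(y + 4)*(y^2 + 6*y + 9) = (y + 1)*(y + 3)*(y + 4)*(y + 3)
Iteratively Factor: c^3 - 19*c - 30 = (c + 2)*(c^2 - 2*c - 15) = (c + 2)*(c + 3)*(c - 5)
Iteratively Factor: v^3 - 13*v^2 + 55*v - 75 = (v - 3)*(v^2 - 10*v + 25) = (v - 5)*(v - 3)*(v - 5)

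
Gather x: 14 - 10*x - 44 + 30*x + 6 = 20*x - 24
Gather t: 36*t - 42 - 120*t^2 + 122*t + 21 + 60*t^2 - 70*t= -60*t^2 + 88*t - 21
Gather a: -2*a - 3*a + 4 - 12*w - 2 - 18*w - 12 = -5*a - 30*w - 10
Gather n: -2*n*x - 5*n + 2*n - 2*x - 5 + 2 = n*(-2*x - 3) - 2*x - 3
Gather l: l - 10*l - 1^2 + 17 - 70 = -9*l - 54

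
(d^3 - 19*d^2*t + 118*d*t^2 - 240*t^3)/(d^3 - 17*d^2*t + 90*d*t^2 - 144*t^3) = (-d + 5*t)/(-d + 3*t)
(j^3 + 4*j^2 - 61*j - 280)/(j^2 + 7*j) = j - 3 - 40/j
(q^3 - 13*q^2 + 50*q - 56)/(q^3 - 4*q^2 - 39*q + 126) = (q^2 - 6*q + 8)/(q^2 + 3*q - 18)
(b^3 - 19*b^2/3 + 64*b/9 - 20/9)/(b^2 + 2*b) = (9*b^3 - 57*b^2 + 64*b - 20)/(9*b*(b + 2))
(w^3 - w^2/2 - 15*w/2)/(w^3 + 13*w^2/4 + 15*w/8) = 4*(w - 3)/(4*w + 3)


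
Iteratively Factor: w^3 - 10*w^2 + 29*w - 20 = (w - 4)*(w^2 - 6*w + 5) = (w - 5)*(w - 4)*(w - 1)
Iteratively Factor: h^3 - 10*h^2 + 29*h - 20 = (h - 1)*(h^2 - 9*h + 20) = (h - 5)*(h - 1)*(h - 4)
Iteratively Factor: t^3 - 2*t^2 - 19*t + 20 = (t - 5)*(t^2 + 3*t - 4) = (t - 5)*(t + 4)*(t - 1)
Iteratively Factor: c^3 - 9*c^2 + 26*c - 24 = (c - 4)*(c^2 - 5*c + 6) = (c - 4)*(c - 2)*(c - 3)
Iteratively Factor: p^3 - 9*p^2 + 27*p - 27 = (p - 3)*(p^2 - 6*p + 9) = (p - 3)^2*(p - 3)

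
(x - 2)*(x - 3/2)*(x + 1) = x^3 - 5*x^2/2 - x/2 + 3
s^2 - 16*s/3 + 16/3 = (s - 4)*(s - 4/3)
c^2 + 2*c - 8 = (c - 2)*(c + 4)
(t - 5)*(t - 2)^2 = t^3 - 9*t^2 + 24*t - 20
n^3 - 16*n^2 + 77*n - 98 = (n - 7)^2*(n - 2)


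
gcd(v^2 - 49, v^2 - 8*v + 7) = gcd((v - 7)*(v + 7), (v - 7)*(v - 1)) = v - 7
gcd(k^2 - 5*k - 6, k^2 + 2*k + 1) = k + 1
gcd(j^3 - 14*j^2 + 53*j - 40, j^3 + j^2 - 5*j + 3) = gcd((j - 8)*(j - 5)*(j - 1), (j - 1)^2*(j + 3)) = j - 1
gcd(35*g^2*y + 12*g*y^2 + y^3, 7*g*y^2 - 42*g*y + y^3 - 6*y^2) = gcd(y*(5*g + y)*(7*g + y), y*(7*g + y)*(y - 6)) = 7*g*y + y^2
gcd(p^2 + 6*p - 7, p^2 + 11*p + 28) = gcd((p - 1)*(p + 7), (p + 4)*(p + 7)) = p + 7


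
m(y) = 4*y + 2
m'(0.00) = 4.00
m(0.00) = 2.00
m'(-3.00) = 4.00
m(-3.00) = -10.00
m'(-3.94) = 4.00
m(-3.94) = -13.76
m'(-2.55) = 4.00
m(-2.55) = -8.20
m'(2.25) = 4.00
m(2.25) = 11.00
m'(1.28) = 4.00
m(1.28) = 7.12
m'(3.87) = 4.00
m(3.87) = 17.48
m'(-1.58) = 4.00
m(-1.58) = -4.32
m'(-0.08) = 4.00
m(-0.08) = 1.68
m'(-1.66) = 4.00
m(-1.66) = -4.64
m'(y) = 4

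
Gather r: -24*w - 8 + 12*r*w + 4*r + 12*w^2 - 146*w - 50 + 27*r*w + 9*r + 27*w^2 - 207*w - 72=r*(39*w + 13) + 39*w^2 - 377*w - 130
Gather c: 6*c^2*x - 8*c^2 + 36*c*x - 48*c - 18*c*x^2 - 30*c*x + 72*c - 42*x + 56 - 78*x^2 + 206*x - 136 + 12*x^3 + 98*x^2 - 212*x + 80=c^2*(6*x - 8) + c*(-18*x^2 + 6*x + 24) + 12*x^3 + 20*x^2 - 48*x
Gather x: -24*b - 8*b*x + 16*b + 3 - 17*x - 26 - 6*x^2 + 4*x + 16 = -8*b - 6*x^2 + x*(-8*b - 13) - 7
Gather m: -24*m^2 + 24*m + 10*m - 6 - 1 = -24*m^2 + 34*m - 7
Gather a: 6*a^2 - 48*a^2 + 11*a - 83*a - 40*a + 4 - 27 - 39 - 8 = -42*a^2 - 112*a - 70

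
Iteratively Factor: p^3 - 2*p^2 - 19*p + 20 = (p - 1)*(p^2 - p - 20) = (p - 1)*(p + 4)*(p - 5)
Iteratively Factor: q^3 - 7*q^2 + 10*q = (q - 5)*(q^2 - 2*q) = q*(q - 5)*(q - 2)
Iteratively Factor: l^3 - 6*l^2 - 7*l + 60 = (l - 4)*(l^2 - 2*l - 15) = (l - 4)*(l + 3)*(l - 5)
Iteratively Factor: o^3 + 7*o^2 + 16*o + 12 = (o + 2)*(o^2 + 5*o + 6) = (o + 2)*(o + 3)*(o + 2)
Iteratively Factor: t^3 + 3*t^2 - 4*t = (t)*(t^2 + 3*t - 4) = t*(t + 4)*(t - 1)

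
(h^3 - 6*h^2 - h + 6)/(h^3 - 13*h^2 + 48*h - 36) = (h + 1)/(h - 6)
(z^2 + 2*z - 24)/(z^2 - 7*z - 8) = (-z^2 - 2*z + 24)/(-z^2 + 7*z + 8)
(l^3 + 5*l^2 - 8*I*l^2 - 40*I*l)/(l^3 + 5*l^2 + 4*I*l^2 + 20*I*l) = (l - 8*I)/(l + 4*I)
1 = 1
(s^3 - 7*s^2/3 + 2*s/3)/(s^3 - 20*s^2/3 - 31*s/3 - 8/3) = s*(-3*s^2 + 7*s - 2)/(-3*s^3 + 20*s^2 + 31*s + 8)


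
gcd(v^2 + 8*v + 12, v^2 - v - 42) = v + 6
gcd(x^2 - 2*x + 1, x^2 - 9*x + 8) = x - 1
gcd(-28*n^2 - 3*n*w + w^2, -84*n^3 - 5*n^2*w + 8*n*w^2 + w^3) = 4*n + w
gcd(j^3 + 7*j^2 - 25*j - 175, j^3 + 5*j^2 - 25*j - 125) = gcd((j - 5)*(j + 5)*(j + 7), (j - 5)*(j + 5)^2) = j^2 - 25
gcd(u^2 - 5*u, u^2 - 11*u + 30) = u - 5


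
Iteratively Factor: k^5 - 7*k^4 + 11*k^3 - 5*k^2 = (k - 1)*(k^4 - 6*k^3 + 5*k^2) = (k - 5)*(k - 1)*(k^3 - k^2) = (k - 5)*(k - 1)^2*(k^2) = k*(k - 5)*(k - 1)^2*(k)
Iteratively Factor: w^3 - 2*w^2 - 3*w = (w)*(w^2 - 2*w - 3) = w*(w + 1)*(w - 3)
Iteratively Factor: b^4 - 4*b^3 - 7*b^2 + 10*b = (b)*(b^3 - 4*b^2 - 7*b + 10) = b*(b + 2)*(b^2 - 6*b + 5) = b*(b - 5)*(b + 2)*(b - 1)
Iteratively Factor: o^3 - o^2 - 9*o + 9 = (o - 1)*(o^2 - 9) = (o - 1)*(o + 3)*(o - 3)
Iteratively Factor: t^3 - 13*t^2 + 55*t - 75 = (t - 5)*(t^2 - 8*t + 15) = (t - 5)*(t - 3)*(t - 5)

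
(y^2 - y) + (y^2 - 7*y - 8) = 2*y^2 - 8*y - 8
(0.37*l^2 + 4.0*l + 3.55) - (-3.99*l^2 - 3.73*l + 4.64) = 4.36*l^2 + 7.73*l - 1.09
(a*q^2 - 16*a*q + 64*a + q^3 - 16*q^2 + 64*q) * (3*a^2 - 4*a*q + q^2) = 3*a^3*q^2 - 48*a^3*q + 192*a^3 - a^2*q^3 + 16*a^2*q^2 - 64*a^2*q - 3*a*q^4 + 48*a*q^3 - 192*a*q^2 + q^5 - 16*q^4 + 64*q^3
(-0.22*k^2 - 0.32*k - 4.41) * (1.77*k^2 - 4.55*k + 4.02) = -0.3894*k^4 + 0.4346*k^3 - 7.2341*k^2 + 18.7791*k - 17.7282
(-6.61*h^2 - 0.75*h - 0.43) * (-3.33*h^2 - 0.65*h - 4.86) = 22.0113*h^4 + 6.794*h^3 + 34.044*h^2 + 3.9245*h + 2.0898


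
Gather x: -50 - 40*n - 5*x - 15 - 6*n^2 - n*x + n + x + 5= -6*n^2 - 39*n + x*(-n - 4) - 60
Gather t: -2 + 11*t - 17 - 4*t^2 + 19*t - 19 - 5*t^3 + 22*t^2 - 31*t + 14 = -5*t^3 + 18*t^2 - t - 24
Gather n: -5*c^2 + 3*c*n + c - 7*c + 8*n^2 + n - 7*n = -5*c^2 - 6*c + 8*n^2 + n*(3*c - 6)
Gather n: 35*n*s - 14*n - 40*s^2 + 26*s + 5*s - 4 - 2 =n*(35*s - 14) - 40*s^2 + 31*s - 6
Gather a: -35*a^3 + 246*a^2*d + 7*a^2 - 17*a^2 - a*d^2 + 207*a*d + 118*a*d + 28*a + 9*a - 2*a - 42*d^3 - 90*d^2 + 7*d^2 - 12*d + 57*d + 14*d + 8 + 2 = -35*a^3 + a^2*(246*d - 10) + a*(-d^2 + 325*d + 35) - 42*d^3 - 83*d^2 + 59*d + 10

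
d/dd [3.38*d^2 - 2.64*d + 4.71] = 6.76*d - 2.64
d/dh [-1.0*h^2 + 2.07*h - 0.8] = 2.07 - 2.0*h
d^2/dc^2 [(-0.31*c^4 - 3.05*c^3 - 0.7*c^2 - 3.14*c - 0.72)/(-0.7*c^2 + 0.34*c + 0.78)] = (0.303799999999999*c^6 - 0.442679999999998*c^5 - 0.800543999999999*c^4 + 8.761552*c^3 + 11.526408*c^2 + 20.3922*c + 0.139008)/(0.343*c^6 - 0.4998*c^5 - 0.90384*c^4 + 1.074536*c^3 + 1.007136*c^2 - 0.620568*c - 0.474552)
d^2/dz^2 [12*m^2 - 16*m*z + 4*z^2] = 8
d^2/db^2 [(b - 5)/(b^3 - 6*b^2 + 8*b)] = 2*(3*b^5 - 48*b^4 + 268*b^3 - 660*b^2 + 720*b - 320)/(b^3*(b^6 - 18*b^5 + 132*b^4 - 504*b^3 + 1056*b^2 - 1152*b + 512))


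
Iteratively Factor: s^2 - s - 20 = (s - 5)*(s + 4)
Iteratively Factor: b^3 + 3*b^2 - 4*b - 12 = (b + 3)*(b^2 - 4) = (b + 2)*(b + 3)*(b - 2)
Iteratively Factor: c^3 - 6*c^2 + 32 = (c + 2)*(c^2 - 8*c + 16) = (c - 4)*(c + 2)*(c - 4)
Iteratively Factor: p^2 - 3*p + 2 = (p - 2)*(p - 1)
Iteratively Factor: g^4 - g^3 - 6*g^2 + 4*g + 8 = (g + 1)*(g^3 - 2*g^2 - 4*g + 8) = (g - 2)*(g + 1)*(g^2 - 4) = (g - 2)*(g + 1)*(g + 2)*(g - 2)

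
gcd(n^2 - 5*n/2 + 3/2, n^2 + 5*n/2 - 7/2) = n - 1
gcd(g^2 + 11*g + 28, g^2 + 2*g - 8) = g + 4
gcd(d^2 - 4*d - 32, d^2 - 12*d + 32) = d - 8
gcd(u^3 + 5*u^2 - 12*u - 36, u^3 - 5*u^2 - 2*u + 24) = u^2 - u - 6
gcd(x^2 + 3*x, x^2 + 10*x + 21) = x + 3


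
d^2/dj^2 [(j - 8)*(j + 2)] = 2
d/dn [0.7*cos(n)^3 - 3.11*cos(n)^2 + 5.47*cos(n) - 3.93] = (-2.1*cos(n)^2 + 6.22*cos(n) - 5.47)*sin(n)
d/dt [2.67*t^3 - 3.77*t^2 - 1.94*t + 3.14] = 8.01*t^2 - 7.54*t - 1.94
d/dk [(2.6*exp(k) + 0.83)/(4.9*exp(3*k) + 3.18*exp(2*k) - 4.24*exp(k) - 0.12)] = (-25.48*exp(3*k) - 20.469*exp(2*k) - 5.2788*exp(k) + 3.2072)*exp(k)/(24.01*exp(6*k) + 31.164*exp(5*k) - 31.4396*exp(4*k) - 28.1424*exp(3*k) + 17.2144*exp(2*k) + 1.0176*exp(k) + 0.0144)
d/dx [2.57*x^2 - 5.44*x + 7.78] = 5.14*x - 5.44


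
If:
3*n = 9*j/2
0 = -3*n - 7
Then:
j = -14/9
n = -7/3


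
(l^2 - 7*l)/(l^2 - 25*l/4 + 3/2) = 4*l*(l - 7)/(4*l^2 - 25*l + 6)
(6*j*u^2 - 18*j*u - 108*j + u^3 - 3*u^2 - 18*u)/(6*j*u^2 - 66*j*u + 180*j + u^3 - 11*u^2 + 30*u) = (u + 3)/(u - 5)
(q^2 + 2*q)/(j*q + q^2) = (q + 2)/(j + q)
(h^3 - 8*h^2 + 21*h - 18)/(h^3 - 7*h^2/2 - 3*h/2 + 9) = 2*(h - 3)/(2*h + 3)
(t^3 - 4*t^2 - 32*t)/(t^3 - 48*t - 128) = t/(t + 4)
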